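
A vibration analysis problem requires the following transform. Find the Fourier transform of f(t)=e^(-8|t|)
Using the standard pair: F{e^(-a|t|)} = 2a/(a^2+omega^2)
With a = 8: F(omega) = 16/(64+omega^2)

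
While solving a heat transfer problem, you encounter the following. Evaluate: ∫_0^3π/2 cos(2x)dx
Antiderivative: sin(2x)/2
Evaluate at bounds: [sin(2·3π/2)/2] - [sin(2·0)/2]
=((0) - (0))/2=0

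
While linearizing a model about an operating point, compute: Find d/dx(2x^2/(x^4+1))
Quotient rule: (f/g)'=(f'g - fg')/g²
f=2x^2, f'=4x
g=x^4 + 1, g'=4x^3

Answer: (4x·(x^4 + 1) - 8x^5)/(x^4 + 1)²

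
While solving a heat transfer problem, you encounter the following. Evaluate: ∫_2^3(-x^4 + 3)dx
Step 1: Find antiderivative F(x) = (-1/5)x^5+3x
Step 2: F(3) - F(2) = -198/5 - (-2/5) = -196/5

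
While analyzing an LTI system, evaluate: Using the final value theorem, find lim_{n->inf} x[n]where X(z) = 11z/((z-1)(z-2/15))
Final value theorem: lim x[n] = lim_{z->1} (z-1) * X(z)
(z-1) * X(z) = 11z/(z-2/15)
As z->1: 11/(1-2/15) = 11/(13/15) = 165/13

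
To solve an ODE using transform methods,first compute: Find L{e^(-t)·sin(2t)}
First shifting: L{e^(at)f(t)}=F(s-a)
L{sin(2t)}=2/(s² + 4)
Shift: 2/((s + 1)² + 4)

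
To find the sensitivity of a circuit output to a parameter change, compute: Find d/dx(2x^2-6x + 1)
Power rule: d/dx(ax^n)=n·a·x^(n-1)
Term by term: 4·x - 6

Answer: 4x - 6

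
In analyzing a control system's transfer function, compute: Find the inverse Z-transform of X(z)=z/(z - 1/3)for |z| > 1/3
Standard pair: z/(z-a) <-> a^n*u[n] for causal signals
With a = 1/3: x[n] = (1/3)^n*u[n]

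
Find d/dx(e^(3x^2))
Chain rule: d/dx[e^u]=e^u · u' where u=3x^2
u'=6x

Answer: 6x·e^(3x^2)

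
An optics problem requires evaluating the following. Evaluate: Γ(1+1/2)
Γ(n+1/2) = (2n)!√π/(4^n·n!)
= 2√π/(4·1) = (1/2)·√π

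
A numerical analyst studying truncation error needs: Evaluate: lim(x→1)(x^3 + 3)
Polynomial is continuous, so substitute x = 1:
1·1^3+3 = 4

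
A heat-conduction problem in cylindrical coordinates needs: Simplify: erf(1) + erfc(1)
By definition erfc(x)=1 - erf(x)
erf(1) + erfc(1)=erf(1) + 1 - erf(1)=1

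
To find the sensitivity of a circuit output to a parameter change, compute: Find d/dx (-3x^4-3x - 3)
Power rule: d/dx(ax^n) = n·a·x^(n-1)
Term by term: -12·x^3 - 3

Answer: -12x^3 - 3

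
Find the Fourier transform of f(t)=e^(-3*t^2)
The Fourier transform of a Gaussian e^(-a * t^2) is sqrt(pi/a) * e^(-omega^2/(4a)).
With a = 3: F(omega) = sqrt(pi/3) * e^(-omega^2/12)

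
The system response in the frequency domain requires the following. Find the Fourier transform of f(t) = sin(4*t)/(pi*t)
sin(W * t)/(pi * t)=(W/pi) * sinc(W * t/pi) is the impulse response of the ideal low-pass filter with cutoff W (here W=4).
Its Fourier transform is a rectangular function:
F(omega)=1 for |omega| < 4, 0 otherwise

Answer: rect(omega/8) [i.e., 1 for |omega| < 4, 0 otherwise]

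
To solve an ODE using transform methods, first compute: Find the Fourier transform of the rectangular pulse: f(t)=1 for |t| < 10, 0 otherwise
F(omega)=integral from -10 to 10 of e^(-j * omega * t) dt
=2 * sin(10 * omega)/omega=20 * sinc(10 * omega/pi)

Answer: 2 * sin(10 * omega)/omega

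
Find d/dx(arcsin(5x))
d/dx[arcsin(u)]=u'/√(1-u²), u=5x, u'=5

Answer: 5/√(1 - 25x²)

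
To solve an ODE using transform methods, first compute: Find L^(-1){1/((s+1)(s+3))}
Partial fractions: 1/((s + 1)(s + 3)) = A/(s + 1) + B/(s + 3)
Cover-up: A = 1/(s + 3)|_{s = -1} = 1/2; B = 1/(s + 1)|_{s = -3} = -1/2
L^(-1) = (1/2)e^(-t) - (1/2)e^(-3t)

Answer: (1/2)(e^(-t) - e^(-3t))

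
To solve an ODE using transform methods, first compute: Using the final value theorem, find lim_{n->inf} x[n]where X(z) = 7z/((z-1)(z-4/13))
Final value theorem: lim x[n]=lim_{z->1} (z-1) * X(z)
(z-1) * X(z)=7z/(z-4/13)
As z->1: 7/(1-4/13)=7/(9/13)=91/9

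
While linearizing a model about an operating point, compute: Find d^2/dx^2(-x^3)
Apply power rule 2 times:
d^1: -3x^2
d^2: -6x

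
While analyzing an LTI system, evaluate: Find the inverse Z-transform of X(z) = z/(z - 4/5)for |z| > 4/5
Standard pair: z/(z-a) <-> a^n*u[n] for causal signals
With a = 4/5: x[n] = (4/5)^n*u[n]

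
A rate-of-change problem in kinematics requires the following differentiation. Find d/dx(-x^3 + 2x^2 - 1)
Power rule: d/dx(ax^n)=n·a·x^(n-1)
Term by term: -3·x^2+4·x

Answer: -3x^2+4x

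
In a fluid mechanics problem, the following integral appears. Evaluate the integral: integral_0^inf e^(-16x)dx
integral_0^inf e^(-16x) dx = [-1/16 * e^(-16x)]_0^inf
= 0 - (-1/16) = 1/16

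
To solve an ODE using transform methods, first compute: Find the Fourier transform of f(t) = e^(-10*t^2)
The Fourier transform of a Gaussian e^(-a*t^2) is sqrt(pi/a)*e^(-omega^2/(4a)).
With a = 10: F(omega) = sqrt(pi/10)*e^(-omega^2/40)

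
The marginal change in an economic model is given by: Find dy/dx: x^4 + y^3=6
Differentiate: 4x^3+3y^2·(dy/dx)=0
dy/dx=-4x^3/(3y^2)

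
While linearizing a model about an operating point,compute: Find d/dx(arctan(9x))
d/dx[arctan(u)] = u'/(1 + u²), u = 9x, u' = 9

Answer: 9/(1 + 81x²)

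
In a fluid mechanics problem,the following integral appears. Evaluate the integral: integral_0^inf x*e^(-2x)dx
This is a Gamma integral. Substitute u = 2x (du = 2 dx):
integral_0^inf x*e^(-2x) dx = (1/2^2) integral_0^inf u^1*e^(-u) du
= Gamma(2)/2^2 = 1!/2^2 = 1/4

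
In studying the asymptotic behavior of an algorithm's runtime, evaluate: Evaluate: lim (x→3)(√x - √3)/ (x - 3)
Multiply by conjugate (√x + √3)/(√x + √3):
= (x - 3)/((x - 3)(√x + √3)) = 1/(√x + √3)
As x → 3: 1/(2√3)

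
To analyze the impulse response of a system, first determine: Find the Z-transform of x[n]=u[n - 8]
Using the time-shift property: Z{u[n-8]}=z^(-8)*z/(z-1)
=z^(-7)/(z-1)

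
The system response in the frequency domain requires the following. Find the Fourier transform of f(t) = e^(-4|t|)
Using the standard pair: F{e^(-a|t|)} = 2a/(a^2+omega^2)
With a = 4: F(omega) = 8/(16+omega^2)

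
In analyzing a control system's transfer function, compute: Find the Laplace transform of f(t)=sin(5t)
L{sin(wt)} = w/(s²+w²)
L{sin(5t)} = 5/(s²+25)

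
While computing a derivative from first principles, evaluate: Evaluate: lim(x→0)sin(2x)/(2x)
L'Hôpital (0/0): lim 2cos(2x)/2=2/2

Answer: 1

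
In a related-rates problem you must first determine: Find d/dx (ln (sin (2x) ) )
Chain rule: d/dx[ln(u)] = u'/u where u = sin(2x)
u' = 2cos(2x)

Answer: (2cos(2x))/(sin(2x))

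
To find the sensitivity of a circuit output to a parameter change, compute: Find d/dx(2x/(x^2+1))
Quotient rule: (f/g)' = (f'g - fg')/g²
f = 2x, f' = 2
g = x^2 + 1, g' = 2x

Answer: (2·(x^2 + 1) - 4x^2)/(x^2 + 1)²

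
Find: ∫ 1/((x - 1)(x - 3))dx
Partial fractions: 1/((x-1)(x-3))=A/(x-1)+B/(x-3)
A=-1/2, B=1/2
∫ [-1/2· 1/(x-1)+1/2· 1/(x-3)] dx
=(1/2)[ln|x-3| - ln|x-1|]+C

Answer: (1/2)·ln|(x-3)/(x-1)|+C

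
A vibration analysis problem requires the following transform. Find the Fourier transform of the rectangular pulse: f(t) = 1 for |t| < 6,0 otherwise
F(omega)=integral from -6 to 6 of e^(-j * omega * t) dt
=2 * sin(6 * omega)/omega=12 * sinc(6 * omega/pi)

Answer: 2 * sin(6 * omega)/omega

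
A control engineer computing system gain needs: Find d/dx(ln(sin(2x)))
Chain rule: d/dx[ln(u)]=u'/u where u=sin(2x)
u'=2cos(2x)

Answer: (2cos(2x))/(sin(2x))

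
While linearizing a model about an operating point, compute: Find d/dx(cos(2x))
Chain rule: d/dx[cos(u)]=-sin(u)·u' where u=2x
u'=2

Answer: -2·sin(2x)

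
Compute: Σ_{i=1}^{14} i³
Using formula: Σ i^3=[n(n + 1)/2]²=[14·15/2]²=11025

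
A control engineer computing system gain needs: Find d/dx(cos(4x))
Chain rule: d/dx[cos(u)]=-sin(u)·u' where u=4x
u'=4

Answer: -4·sin(4x)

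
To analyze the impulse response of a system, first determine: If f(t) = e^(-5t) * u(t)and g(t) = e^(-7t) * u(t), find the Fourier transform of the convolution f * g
By the convolution theorem: F{f*g} = F(omega)*G(omega)
F(omega) = 1/(5 + j*omega), G(omega) = 1/(7 + j*omega)
F{f*g} = 1/((5 + j*omega)(7 + j*omega))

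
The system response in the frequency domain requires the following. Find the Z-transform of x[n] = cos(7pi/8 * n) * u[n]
Z{cos(w0 * n) * u[n]}=z(z - cos(w0))/(z^2 - 2z * cos(w0) + 1)
With w0=7pi/8: X(z)=z(z - cos(7pi/8))/(z^2 - 2z * cos(7pi/8) + 1)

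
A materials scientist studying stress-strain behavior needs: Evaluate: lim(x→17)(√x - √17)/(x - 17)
Multiply by conjugate (√x + √17)/(√x + √17):
=(x - 17)/((x - 17)(√x + √17))=1/(√x + √17)
As x → 17: 1/(2√17)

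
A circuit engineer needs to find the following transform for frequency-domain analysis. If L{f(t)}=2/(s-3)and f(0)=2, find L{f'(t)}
L{f'(t)}=s·F(s) - f(0)=2s/(s-3)-2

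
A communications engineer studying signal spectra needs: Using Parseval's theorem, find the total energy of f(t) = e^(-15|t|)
Parseval's theorem: E = integral |f(t)|^2 dt = (1/2pi) integral |F(omega)|^2 domega
E = integral_{-inf}^{inf} e^(-30|t|) dt = 2*integral_0^inf e^(-30t) dt = 2/(2*15) = 1/15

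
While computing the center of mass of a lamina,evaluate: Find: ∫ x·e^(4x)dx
Integration by parts: u = x, dv = e^(4x) dx
du = dx, v = e^(4x)/4
= x·e^(4x)/4 - ∫ e^(4x)/4 dx
= x·e^(4x)/4 - e^(4x)/16+C

Answer: e^(4x)(x/4-1/16)+C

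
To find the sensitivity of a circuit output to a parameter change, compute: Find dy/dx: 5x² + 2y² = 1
Differentiate: 10x+4y·(dy/dx) = 0
dy/dx = -10x/(4y) = -(5/2)·(x/y)

Answer: dy/dx = -(5/2)·(x/y)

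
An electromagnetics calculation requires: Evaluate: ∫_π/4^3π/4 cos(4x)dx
Antiderivative: sin(4x)/4
Evaluate at bounds: [sin(4·3π/4)/4] - [sin(4·π/4)/4]
=((0) - (0))/4=0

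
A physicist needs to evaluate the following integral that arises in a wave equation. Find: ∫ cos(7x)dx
Using substitution u=7x: ∫ cos(u) du/7=sin(u)/7+C

Answer: (1/7)sin(7x)+C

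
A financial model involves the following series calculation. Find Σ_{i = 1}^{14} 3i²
=3·n(n+1)(2n+1)/6=3·14·15·29/6=3045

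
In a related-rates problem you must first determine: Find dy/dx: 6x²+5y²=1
Differentiate: 12x + 10y·(dy/dx) = 0
dy/dx = -12x/(10y) = -(6/5)·(x/y)

Answer: dy/dx = -(6/5)·(x/y)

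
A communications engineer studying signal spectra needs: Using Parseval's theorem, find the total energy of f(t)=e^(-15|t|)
Parseval's theorem: E = integral |f(t)|^2 dt = (1/2pi) integral |F(omega)|^2 domega
E = integral_{-inf}^{inf} e^(-30|t|) dt = 2*integral_0^inf e^(-30t) dt = 2/(2*15) = 1/15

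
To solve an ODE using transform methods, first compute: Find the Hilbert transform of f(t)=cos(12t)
The Hilbert transform shifts each frequency component by -pi/2.
H{cos(wt)} = sin(wt)
With w = 12: H{cos(12t)} = sin(12t)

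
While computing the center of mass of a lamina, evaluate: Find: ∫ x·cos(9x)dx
By parts: u = x, dv = cos(9x) dx
du = dx, v = sin(9x)/9
= x·sin(9x)/9+cos(9x)/9²+C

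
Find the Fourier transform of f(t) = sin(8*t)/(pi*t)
sin(W*t)/(pi*t)=(W/pi)*sinc(W*t/pi) is the impulse response of the ideal low-pass filter with cutoff W (here W=8).
Its Fourier transform is a rectangular function:
F(omega)=1 for |omega| < 8, 0 otherwise

Answer: rect(omega/16) [i.e., 1 for |omega| < 8, 0 otherwise]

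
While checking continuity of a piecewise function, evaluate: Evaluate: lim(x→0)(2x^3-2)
Polynomial is continuous, so substitute x = 0:
2·0^3 - 2 = -2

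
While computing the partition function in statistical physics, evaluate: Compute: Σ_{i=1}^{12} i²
Using formula: Σ i^2=n(n + 1)(2n + 1)/6=12·13·25/6=650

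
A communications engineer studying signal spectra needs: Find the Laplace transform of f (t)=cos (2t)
L{cos(wt)} = s/(s²+w²)
L{cos(2t)} = s/(s²+4)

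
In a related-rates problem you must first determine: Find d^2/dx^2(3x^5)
Apply power rule 2 times:
d^1: 15x^4
d^2: 60x^3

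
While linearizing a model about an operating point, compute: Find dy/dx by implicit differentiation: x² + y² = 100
Differentiate both sides: 2x+2y·(dy/dx) = 0
Solve: dy/dx = -2x/(2y) = -x/y

Answer: dy/dx = -x/y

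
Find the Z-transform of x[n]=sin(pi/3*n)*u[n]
Z{sin(w0 * n) * u[n]} = z * sin(w0)/(z^2 - 2z * cos(w0) + 1)
With w0 = pi/3: X(z) = z * sin(pi/3)/(z^2 - 2z * cos(pi/3) + 1)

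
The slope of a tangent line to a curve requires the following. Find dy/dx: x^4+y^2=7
Differentiate: 4x^3+2y·(dy/dx)=0
dy/dx=-4x^3/(2y)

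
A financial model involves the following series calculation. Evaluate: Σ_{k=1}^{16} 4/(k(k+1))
Partial fractions: 4/(k(k + 1)) = 4/k - 4/(k + 1)
Telescoping sum: 4(1 - 1/17) = 4·16/17

Answer: 64/17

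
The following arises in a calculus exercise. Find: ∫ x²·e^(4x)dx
Integration by parts twice:
First: u=x², dv=e^(4x) dx => x²e^(4x)/4 - (2/4)∫ xe^(4x) dx
Second (∫ xe^(4x) dx): xe^(4x)/4 - e^(4x)/16
Combining: e^(4x)(x²/4 - 2x/16 + 2/64) + C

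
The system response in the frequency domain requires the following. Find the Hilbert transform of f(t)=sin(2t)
The Hilbert transform shifts each frequency component by -pi/2.
H{sin(wt)} = -cos(wt)
With w = 2: H{sin(2t)} = -cos(2t)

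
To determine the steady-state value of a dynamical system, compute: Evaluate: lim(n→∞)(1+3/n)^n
This is the definition of e^3: lim(1+3/n)^n = e^3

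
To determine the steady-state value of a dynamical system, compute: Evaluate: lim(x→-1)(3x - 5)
Polynomial is continuous, so substitute x = -1:
3·(-1)-5 = -8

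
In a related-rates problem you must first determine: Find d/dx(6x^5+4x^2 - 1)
Power rule: d/dx(ax^n) = n·a·x^(n-1)
Term by term: 30·x^4 + 8·x

Answer: 30x^4 + 8x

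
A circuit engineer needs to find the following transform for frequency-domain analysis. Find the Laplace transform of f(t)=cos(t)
L{cos(wt)} = s/(s²+w²)
L{cos(t)} = s/(s²+1)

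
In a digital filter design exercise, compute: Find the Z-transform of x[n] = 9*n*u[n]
Z{n * u[n]}=z/(z-1)^2
By linearity: Z{9 * n * u[n]}=9z/(z-1)^2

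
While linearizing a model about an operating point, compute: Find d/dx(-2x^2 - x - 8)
Power rule: d/dx(ax^n)=n·a·x^(n-1)
Term by term: -4·x - 1

Answer: -4x - 1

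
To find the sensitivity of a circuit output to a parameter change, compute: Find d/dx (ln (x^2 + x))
Chain rule: d/dx[ln(u)]=u'/u where u=x^2 + x
u'=2x + 1

Answer: (2x + 1)/(x^2 + x)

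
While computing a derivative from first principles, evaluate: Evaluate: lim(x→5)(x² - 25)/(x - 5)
Factor: (x² - 25) = (x-5)(x+5)
Cancel (x-5): lim(x→5) (x+5) = 10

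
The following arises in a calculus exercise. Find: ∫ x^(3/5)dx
Power rule: ∫ x^(3/5) dx = x^(8/5)/(8/5) + C

Answer: (5/8)·x^(8/5) + C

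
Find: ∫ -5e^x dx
Since d/dx[e^x]=+e^x, we get -5e^x+C

Answer: -5e^x+C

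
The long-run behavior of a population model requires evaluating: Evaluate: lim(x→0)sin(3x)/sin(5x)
sin(u) ≈ u for small u:
sin(3x)/sin(5x) ≈ 3x/(5x)=3/5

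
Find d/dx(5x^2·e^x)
Product rule: (fg)' = f'g + fg'
f = 5x^2, f' = 10x
g = e^x, g' = e^x

Answer: 10x·e^x + 5x^2·e^x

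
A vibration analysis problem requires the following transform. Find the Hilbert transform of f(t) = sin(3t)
The Hilbert transform shifts each frequency component by -pi/2.
H{sin(wt)}=-cos(wt)
With w=3: H{sin(3t)}=-cos(3t)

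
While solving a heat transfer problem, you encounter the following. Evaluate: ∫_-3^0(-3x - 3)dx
Step 1: Find antiderivative F(x)=(-3/2)x^2 - 3x
Step 2: F(0) - F(-3)=0 - (-9/2)=9/2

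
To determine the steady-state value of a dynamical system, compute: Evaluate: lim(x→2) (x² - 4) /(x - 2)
Factor: (x² - 4)=(x-2)(x + 2)
Cancel (x-2): lim(x→2) (x + 2)=4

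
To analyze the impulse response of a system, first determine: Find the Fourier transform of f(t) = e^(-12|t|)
Using the standard pair: F{e^(-a|t|)} = 2a/(a^2+omega^2)
With a = 12: F(omega) = 24/(144+omega^2)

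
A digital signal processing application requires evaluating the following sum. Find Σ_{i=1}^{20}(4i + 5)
= 4·Σ i+5·20 = 4·210+100 = 940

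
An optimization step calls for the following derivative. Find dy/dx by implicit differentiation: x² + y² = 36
Differentiate both sides: 2x+2y·(dy/dx) = 0
Solve: dy/dx = -2x/(2y) = -x/y

Answer: dy/dx = -x/y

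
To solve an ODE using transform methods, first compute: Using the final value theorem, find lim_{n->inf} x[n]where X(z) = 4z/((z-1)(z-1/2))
Final value theorem: lim x[n] = lim_{z->1} (z-1)*X(z)
(z-1)*X(z) = 4z/(z-1/2)
As z->1: 4/(1-1/2) = 4/(1/2) = 8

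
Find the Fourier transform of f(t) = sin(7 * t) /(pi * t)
sin(W * t)/(pi * t)=(W/pi) * sinc(W * t/pi) is the impulse response of the ideal low-pass filter with cutoff W (here W=7).
Its Fourier transform is a rectangular function:
F(omega)=1 for |omega| < 7, 0 otherwise

Answer: rect(omega/14) [i.e., 1 for |omega| < 7, 0 otherwise]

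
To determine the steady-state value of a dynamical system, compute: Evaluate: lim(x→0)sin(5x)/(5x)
L'Hôpital (0/0): lim 5cos(5x)/5=5/5

Answer: 1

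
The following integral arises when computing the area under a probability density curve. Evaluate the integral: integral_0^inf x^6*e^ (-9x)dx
This is a Gamma integral. Substitute u = 9x (du = 9 dx):
integral_0^inf x^6 * e^(-9x) dx = (1/9^7) integral_0^inf u^6 * e^(-u) du
= Gamma(7)/9^7 = 6!/9^7 = 720/4782969

Answer: 80/531441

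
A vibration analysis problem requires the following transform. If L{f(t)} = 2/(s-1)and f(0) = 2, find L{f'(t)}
L{f'(t)}=s·F(s) - f(0)=2s/(s-1)-2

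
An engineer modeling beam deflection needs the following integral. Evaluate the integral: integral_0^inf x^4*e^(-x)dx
This is a Gamma integral. Substitute u=1x:
integral_0^inf x^4 * e^(-x) dx=(1/1^5) integral_0^inf u^4 * e^(-u) du
=Gamma(5)/1^5=4!/1^5=24/1

Answer: 24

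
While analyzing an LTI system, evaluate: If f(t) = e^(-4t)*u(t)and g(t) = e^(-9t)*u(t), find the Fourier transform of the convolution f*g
By the convolution theorem: F{f * g}=F(omega) * G(omega)
F(omega)=1/(4+j * omega), G(omega)=1/(9+j * omega)
F{f * g}=1/((4+j * omega)(9+j * omega))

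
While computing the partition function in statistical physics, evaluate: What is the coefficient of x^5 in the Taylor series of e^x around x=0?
Taylor series of e^x=Σ x^n/n!
Coefficient of x^5=1/5!=1/120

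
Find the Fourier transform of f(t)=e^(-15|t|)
Using the standard pair: F{e^(-a|t|)} = 2a/(a^2+omega^2)
With a = 15: F(omega) = 30/(225+omega^2)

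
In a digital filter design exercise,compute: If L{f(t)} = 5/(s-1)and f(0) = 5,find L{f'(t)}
L{f'(t)}=s·F(s) - f(0)=5s/(s-1) - 5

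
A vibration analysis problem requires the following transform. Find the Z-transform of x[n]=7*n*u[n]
Z{n*u[n]} = z/(z-1)^2
By linearity: Z{7*n*u[n]} = 7z/(z-1)^2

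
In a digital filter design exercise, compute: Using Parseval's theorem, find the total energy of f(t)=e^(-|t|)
Parseval's theorem: E=integral |f(t)|^2 dt=(1/2pi) integral |F(omega)|^2 domega
E=integral_{-inf}^{inf} e^(-2|t|) dt=2 * integral_0^inf e^(-2t) dt=2/(2 * 1)=1/1

Answer: 1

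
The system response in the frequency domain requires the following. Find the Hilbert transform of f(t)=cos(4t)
The Hilbert transform shifts each frequency component by -pi/2.
H{cos(wt)} = sin(wt)
With w = 4: H{cos(4t)} = sin(4t)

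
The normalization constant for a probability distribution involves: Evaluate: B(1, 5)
B(x,y)=Γ(x)Γ(y)/Γ(x+y)=(x-1)!(y-1)!/(x+y-1)!
B(1,5)=0!·4!/5!=1/5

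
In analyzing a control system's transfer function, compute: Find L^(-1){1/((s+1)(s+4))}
Partial fractions: 1/((s+1)(s+4)) = A/(s+1)+B/(s+4)
Cover-up: A = 1/(s+4)|_{s = -1} = 1/3; B = 1/(s+1)|_{s = -4} = -1/3
L^(-1) = (1/3)e^(-t) - (1/3)e^(-4t)

Answer: (1/3)(e^(-t) - e^(-4t))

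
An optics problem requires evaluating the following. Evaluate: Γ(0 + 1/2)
Γ(1/2) = √π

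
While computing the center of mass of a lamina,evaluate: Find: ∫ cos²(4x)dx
Using identity cos²(u)=(1+cos(2u))/2:
∫ (1+cos(8x))/2 dx=x/2+sin(8x)/16+C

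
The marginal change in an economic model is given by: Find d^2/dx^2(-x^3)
Apply power rule 2 times:
d^1: -3x^2
d^2: -6x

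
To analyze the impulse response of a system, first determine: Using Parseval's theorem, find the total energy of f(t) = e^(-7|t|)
Parseval's theorem: E = integral |f(t)|^2 dt = (1/2pi) integral |F(omega)|^2 domega
E = integral_{-inf}^{inf} e^(-14|t|) dt = 2*integral_0^inf e^(-14t) dt = 2/(2*7) = 1/7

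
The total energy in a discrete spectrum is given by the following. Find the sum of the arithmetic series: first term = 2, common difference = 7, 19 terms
Last term: a_n = 2+(19-1)·7 = 128
Sum = n(a_1+a_n)/2 = 19(2+128)/2 = 1235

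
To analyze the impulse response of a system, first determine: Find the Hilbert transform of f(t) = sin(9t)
The Hilbert transform shifts each frequency component by -pi/2.
H{sin(wt)}=-cos(wt)
With w=9: H{sin(9t)}=-cos(9t)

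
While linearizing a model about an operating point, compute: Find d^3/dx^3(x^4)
Apply power rule 3 times:
d^1: 4x^3
d^2: 12x^2
d^3: 24x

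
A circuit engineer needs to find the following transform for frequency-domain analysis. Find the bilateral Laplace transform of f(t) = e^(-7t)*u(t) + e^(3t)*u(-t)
For e^(-7t) * u(t): L = 1/(s + 7), Re(s) > -7
For e^(3t) * u(-t): L = -1/(s-3), Re(s) < 3
Combined: F(s) = 1/(s + 7) - 1/(s-3), -7 < Re(s) < 3

Answer: 1/(s + 7) - 1/(s-3), ROC: -7 < Re(s) < 3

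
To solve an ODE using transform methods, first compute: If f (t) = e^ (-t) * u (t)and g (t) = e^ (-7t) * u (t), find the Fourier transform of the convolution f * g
By the convolution theorem: F{f*g} = F(omega)*G(omega)
F(omega) = 1/(1 + j*omega), G(omega) = 1/(7 + j*omega)
F{f*g} = 1/((1 + j*omega)(7 + j*omega))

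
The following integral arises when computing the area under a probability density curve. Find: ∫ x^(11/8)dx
Power rule: ∫ x^(11/8) dx=x^(19/8)/(19/8) + C

Answer: (8/19)·x^(19/8) + C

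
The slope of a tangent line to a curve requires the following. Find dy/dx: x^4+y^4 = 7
Differentiate: 4x^3+4y^3·(dy/dx) = 0
dy/dx = -4x^3/(4y^3)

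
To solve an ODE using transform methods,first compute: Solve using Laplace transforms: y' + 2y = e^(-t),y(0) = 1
Take L: sY - 1 + 2Y = 1/(s + 1)
Y(s + 2) = 1/(s + 1) + 1
Y = 1/((s + 1)(s + 2)) + 1/(s + 2)
Partial fractions: 1/((s + 1)(s + 2)) = 1/(s + 1) - 1/(s + 2)
So Y = 1/(s + 1)
Inverse Laplace transform (L^(-1){1/(s + 1)} = e^(-t), L^(-1){1/(s + 2)} = e^(-2t)):

Answer: y(t) = 1·e^(-t)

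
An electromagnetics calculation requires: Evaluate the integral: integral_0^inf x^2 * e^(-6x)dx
This is a Gamma integral. Substitute u = 6x (du = 6 dx):
integral_0^inf x^2 * e^(-6x) dx = (1/6^3) integral_0^inf u^2 * e^(-u) du
= Gamma(3)/6^3 = 2!/6^3 = 2/216

Answer: 1/108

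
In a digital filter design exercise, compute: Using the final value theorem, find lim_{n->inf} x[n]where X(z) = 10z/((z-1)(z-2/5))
Final value theorem: lim x[n]=lim_{z->1} (z-1)*X(z)
(z-1)*X(z)=10z/(z-2/5)
As z->1: 10/(1 - 2/5)=10/(3/5)=50/3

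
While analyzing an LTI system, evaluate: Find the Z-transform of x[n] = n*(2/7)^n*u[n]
Using the property Z{n*a^n*u[n]}=az/(z-a)^2
With a=2/7: X(z)=(2/7)z/(z - 2/7)^2, |z| > 2/7

Answer: (2/7)z/(z - 2/7)^2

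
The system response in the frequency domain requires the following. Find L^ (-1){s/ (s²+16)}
L^(-1){s/(s²+w²)} = cos(wt)
Here w = 4

Answer: cos(4t)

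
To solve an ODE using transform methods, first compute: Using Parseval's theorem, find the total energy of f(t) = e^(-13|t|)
Parseval's theorem: E=integral |f(t)|^2 dt=(1/2pi) integral |F(omega)|^2 domega
E=integral_{-inf}^{inf} e^(-26|t|) dt=2 * integral_0^inf e^(-26t) dt=2/(2 * 13)=1/13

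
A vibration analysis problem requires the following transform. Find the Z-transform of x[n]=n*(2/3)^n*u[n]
Using the property Z{n * a^n * u[n]}=az/(z-a)^2
With a=2/3: X(z)=(2/3)z/(z - 2/3)^2, |z| > 2/3

Answer: (2/3)z/(z - 2/3)^2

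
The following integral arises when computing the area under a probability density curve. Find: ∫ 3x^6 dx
Using power rule: ∫ 3x^6 dx = 3/7 x^7 + C = (3/7)x^7 + C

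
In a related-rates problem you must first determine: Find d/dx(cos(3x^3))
Chain rule: d/dx[cos(u)] = -sin(u)·u' where u = 3x^3
u' = 9x^2

Answer: -9x^2·sin(3x^3)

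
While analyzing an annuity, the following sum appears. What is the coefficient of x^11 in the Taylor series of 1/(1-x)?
1/(1-x) = Σ x^n for |x|<1
All coefficients are 1

Answer: 1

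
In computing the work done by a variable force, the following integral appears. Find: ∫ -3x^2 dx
Using power rule: ∫ -3x^2 dx=-3/3 x^3+C=-x^3+C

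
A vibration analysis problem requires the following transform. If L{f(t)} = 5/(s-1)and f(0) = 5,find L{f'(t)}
L{f'(t)} = s·F(s) - f(0) = 5s/(s-1)-5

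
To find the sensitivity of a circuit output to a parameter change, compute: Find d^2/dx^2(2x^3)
Apply power rule 2 times:
d^1: 6x^2
d^2: 12x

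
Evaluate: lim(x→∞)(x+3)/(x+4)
Divide numerator and denominator by x:
lim (1+3/x)/(1+4/x)=1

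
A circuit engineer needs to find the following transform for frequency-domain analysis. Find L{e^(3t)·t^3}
First shifting: L{e^(at)f(t)} = F(s-a)
L{t^3} = 6/s^4
Shift s → s-3: 6/(s-3)^4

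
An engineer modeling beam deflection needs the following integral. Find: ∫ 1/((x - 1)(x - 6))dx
Partial fractions: 1/((x-1)(x-6))=A/(x-1)+B/(x-6)
A=-1/5, B=1/5
∫ [-1/5· 1/(x-1)+1/5· 1/(x-6)] dx
=(1/5)[ln|x-6| - ln|x-1|]+C

Answer: (1/5)·ln|(x-6)/(x-1)|+C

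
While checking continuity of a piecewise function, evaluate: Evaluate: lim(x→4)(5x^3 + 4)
Polynomial is continuous, so substitute x=4:
5·4^3 + 4=324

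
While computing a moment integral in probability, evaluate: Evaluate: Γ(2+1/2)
Γ(n + 1/2)=(2n)!√π/(4^n·n!)
=24√π/(16·2)=(3/4)·√π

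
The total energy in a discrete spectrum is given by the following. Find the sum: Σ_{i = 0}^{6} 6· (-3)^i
Geometric series: S = a(1 - r^n)/(1 - r)
a = 6, r = -3, n = 7
S = 6(1 + 2187)/4 = 3282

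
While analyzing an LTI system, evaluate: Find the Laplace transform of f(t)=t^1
L{t^n} = n!/s^(n+1)
L{t^1} = 1!/s^2 = 1/s^2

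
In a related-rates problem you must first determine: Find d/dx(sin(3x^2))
Chain rule: d/dx[sin(u)]=cos(u)·u' where u=3x^2
u'=6x

Answer: 6x·cos(3x^2)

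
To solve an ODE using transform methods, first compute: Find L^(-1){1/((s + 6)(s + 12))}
Partial fractions: 1/((s+6)(s+12)) = A/(s+6)+B/(s+12)
Cover-up: A = 1/(s+12)|_{s = -6} = 1/6; B = 1/(s+6)|_{s = -12} = -1/6
L^(-1) = (1/6)e^(-6t) - (1/6)e^(-12t)

Answer: (1/6)(e^(-6t) - e^(-12t))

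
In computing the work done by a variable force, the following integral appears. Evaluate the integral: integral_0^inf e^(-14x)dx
integral_0^inf e^(-14x) dx = [-1/14 * e^(-14x)]_0^inf
= 0 - (-1/14) = 1/14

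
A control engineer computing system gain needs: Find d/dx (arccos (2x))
d/dx[arccos(u)]=-u'/√(1-u²), u=2x, u'=2

Answer: -2/√(1-4x²)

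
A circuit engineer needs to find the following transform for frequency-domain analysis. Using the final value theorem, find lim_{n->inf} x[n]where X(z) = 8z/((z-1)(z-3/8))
Final value theorem: lim x[n] = lim_{z->1} (z-1) * X(z)
(z-1) * X(z) = 8z/(z-3/8)
As z->1: 8/(1 - 3/8) = 8/(5/8) = 64/5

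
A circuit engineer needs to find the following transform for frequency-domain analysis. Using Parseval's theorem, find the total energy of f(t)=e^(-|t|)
Parseval's theorem: E = integral |f(t)|^2 dt = (1/2pi) integral |F(omega)|^2 domega
E = integral_{-inf}^{inf} e^(-2|t|) dt = 2 * integral_0^inf e^(-2t) dt = 2/(2 * 1) = 1/1

Answer: 1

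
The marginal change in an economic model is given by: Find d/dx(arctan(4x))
d/dx[arctan(u)]=u'/(1 + u²), u=4x, u'=4

Answer: 4/(1 + 16x²)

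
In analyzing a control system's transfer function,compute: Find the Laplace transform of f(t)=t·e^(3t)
L{t·e^(at)} = 1/(s-a)²
L{t·e^(3t)} = 1/(s-3)²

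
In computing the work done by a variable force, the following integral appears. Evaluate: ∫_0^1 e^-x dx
Antiderivative: -e^-x
Evaluate: -(e^-1-1)

Answer: (e^-1-1)/(-1)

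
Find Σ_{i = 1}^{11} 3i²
= 3·n(n+1)(2n+1)/6 = 3·11·12·23/6 = 1518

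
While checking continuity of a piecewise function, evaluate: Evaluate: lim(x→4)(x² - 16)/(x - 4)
Factor: (x² - 16)=(x-4)(x + 4)
Cancel (x-4): lim(x→4) (x + 4)=8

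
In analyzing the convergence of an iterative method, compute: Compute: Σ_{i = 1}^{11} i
Using formula: Σ i^1 = n(n+1)/2 = 11·12/2 = 66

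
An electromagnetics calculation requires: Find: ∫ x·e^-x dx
Integration by parts: u=x, dv=e^-x dx
du=dx, v=-e^-x
=-x·e^-x - ∫ -e^-x dx
=-x·e^-x - e^-x + C

Answer: -e^-x(x + 1) + C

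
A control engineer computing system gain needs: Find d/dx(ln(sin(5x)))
Chain rule: d/dx[ln(u)] = u'/u where u = sin(5x)
u' = 5cos(5x)

Answer: (5cos(5x))/(sin(5x))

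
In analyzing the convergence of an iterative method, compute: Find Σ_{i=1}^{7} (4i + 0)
= 4·Σ i+0·7 = 4·28+0 = 112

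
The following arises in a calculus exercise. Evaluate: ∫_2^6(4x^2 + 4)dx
Step 1: Find antiderivative F(x)=(4/3)x^3 + 4x
Step 2: F(6) - F(2)=312 - (56/3)=880/3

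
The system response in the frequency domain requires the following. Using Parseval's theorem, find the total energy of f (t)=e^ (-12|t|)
Parseval's theorem: E = integral |f(t)|^2 dt = (1/2pi) integral |F(omega)|^2 domega
E = integral_{-inf}^{inf} e^(-24|t|) dt = 2 * integral_0^inf e^(-24t) dt = 2/(2 * 12) = 1/12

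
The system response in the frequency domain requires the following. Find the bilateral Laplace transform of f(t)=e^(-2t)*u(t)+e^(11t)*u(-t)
For e^(-2t)*u(t): L = 1/(s + 2), Re(s) > -2
For e^(11t)*u(-t): L = -1/(s-11), Re(s) < 11
Combined: F(s) = 1/(s + 2) - 1/(s-11), -2 < Re(s) < 11

Answer: 1/(s + 2) - 1/(s-11), ROC: -2 < Re(s) < 11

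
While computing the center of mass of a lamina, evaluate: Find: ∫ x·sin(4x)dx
By parts: u=x, dv=sin(4x) dx
du=dx, v=-cos(4x)/4
=-x·cos(4x)/4+sin(4x)/4²+C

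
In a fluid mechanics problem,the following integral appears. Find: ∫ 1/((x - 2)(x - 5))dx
Partial fractions: 1/((x-2)(x-5)) = A/(x-2) + B/(x-5)
A = -1/3, B = 1/3
∫ [-1/3· 1/(x-2) + 1/3· 1/(x-5)] dx
= (1/3)[ln|x-5| - ln|x-2|] + C

Answer: (1/3)·ln|(x-5)/(x-2)| + C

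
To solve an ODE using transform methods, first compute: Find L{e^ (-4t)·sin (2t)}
First shifting: L{e^(at)f(t)} = F(s-a)
L{sin(2t)} = 2/(s² + 4)
Shift: 2/((s + 4)² + 4)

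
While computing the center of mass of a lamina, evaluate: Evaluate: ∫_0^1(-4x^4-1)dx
Step 1: Find antiderivative F(x)=(-4/5)x^5 - x
Step 2: F(1) - F(0)=-9/5 - (0)=-9/5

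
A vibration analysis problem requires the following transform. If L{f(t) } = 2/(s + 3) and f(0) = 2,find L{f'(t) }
L{f'(t)}=s·F(s) - f(0)=2s/(s + 3) - 2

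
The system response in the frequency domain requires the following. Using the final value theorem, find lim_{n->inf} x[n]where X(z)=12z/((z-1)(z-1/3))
Final value theorem: lim x[n]=lim_{z->1} (z-1)*X(z)
(z-1)*X(z)=12z/(z-1/3)
As z->1: 12/(1-1/3)=12/(2/3)=18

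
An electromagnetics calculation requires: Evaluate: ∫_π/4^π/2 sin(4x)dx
Antiderivative: -cos(4x)/4
Evaluate at bounds: [-cos(4·π/2)/4] - [-cos(4·π/4)/4]
=(-(1) + (-1))/4=-1/2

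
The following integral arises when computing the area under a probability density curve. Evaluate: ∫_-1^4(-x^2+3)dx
Step 1: Find antiderivative F(x)=(-1/3)x^3+3x
Step 2: F(4) - F(-1)=-28/3 - (-8/3)=-20/3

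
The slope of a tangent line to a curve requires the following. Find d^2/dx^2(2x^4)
Apply power rule 2 times:
d^1: 8x^3
d^2: 24x^2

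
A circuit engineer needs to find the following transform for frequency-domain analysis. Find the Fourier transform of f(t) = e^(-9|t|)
Using the standard pair: F{e^(-a|t|)} = 2a/(a^2+omega^2)
With a = 9: F(omega) = 18/(81+omega^2)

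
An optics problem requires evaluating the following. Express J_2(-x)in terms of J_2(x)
For integer n: J_n(-x)=(-1)^n J_n(x)
With n=2: J_2(-x)=(-1)^2 J_2(x)=J_2(x)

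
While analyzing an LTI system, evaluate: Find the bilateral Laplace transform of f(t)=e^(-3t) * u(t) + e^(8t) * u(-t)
For e^(-3t) * u(t): L=1/(s+3), Re(s) > -3
For e^(8t) * u(-t): L=-1/(s-8), Re(s) < 8
Combined: F(s)=1/(s+3)-1/(s-8), -3 < Re(s) < 8

Answer: 1/(s+3)-1/(s-8), ROC: -3 < Re(s) < 8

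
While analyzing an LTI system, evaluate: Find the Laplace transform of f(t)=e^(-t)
L{e^(at)} = 1/(s-a)
L{e^(-t)} = 1/(s+1)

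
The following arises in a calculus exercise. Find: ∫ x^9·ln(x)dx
By parts: u = ln(x), dv = x^9 dx
du = 1/x dx, v = x^10/10
= x^10·ln(x)/10 - ∫ x^9/10 dx
= x^10·ln(x)/10 - x^10/100+C

Answer: x^10(ln(x)/10-1/100)+C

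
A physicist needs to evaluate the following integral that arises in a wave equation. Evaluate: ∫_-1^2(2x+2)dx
Step 1: Find antiderivative F(x)=x^2+2x
Step 2: F(2) - F(-1)=8 - (-1)=9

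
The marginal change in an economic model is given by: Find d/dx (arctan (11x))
d/dx[arctan(u)] = u'/(1+u²), u = 11x, u' = 11

Answer: 11/(1+121x²)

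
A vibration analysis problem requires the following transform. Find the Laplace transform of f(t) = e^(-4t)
L{e^(at)} = 1/(s-a)
L{e^(-4t)} = 1/(s + 4)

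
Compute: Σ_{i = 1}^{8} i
Using formula: Σ i^1=n(n+1)/2=8·9/2=36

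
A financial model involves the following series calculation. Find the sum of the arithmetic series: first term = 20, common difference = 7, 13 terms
Last term: a_n = 20 + (13 - 1)·7 = 104
Sum = n(a_1 + a_n)/2 = 13(20 + 104)/2 = 806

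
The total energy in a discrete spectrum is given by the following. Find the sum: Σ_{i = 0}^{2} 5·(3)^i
Geometric series: S=a(1 - r^n)/(1 - r)
a=5, r=3, n=3
S=5(1 - 27)/-2=65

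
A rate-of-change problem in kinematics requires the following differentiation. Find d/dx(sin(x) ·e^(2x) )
Product rule: (fg)' = f'g + fg'
f = sin(x), f' = cos(x)
g = e^(2x), g' = 2·e^(2x)

Answer: cos(x)·e^(2x) + 2·sin(x)·e^(2x)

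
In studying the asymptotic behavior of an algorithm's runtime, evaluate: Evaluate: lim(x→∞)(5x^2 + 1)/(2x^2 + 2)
Divide numerator and denominator by x^2:
lim (5 + 1/x^2)/(2 + 2/x^2)=5/2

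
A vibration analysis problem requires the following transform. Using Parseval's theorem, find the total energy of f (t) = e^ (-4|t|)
Parseval's theorem: E = integral |f(t)|^2 dt = (1/2pi) integral |F(omega)|^2 domega
E = integral_{-inf}^{inf} e^(-8|t|) dt = 2*integral_0^inf e^(-8t) dt = 2/(2*4) = 1/4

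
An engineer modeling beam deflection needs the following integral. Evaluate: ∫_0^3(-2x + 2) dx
Step 1: Find antiderivative F(x)=-x^2+2x
Step 2: F(3) - F(0)=-3 - (0)=-3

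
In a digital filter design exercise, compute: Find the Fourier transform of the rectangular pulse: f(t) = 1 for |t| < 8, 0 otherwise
F(omega)=integral from -8 to 8 of e^(-j*omega*t) dt
=2*sin(8*omega)/omega=16*sinc(8*omega/pi)

Answer: 2*sin(8*omega)/omega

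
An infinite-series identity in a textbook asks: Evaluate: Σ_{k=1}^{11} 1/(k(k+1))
Partial fractions: 1/(k(k+1))=1/k - 1/(k+1)
Telescoping sum: 1(1-1/12)=1·11/12

Answer: 11/12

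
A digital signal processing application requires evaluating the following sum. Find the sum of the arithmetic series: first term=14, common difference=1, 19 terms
Last term: a_n=14+(19-1)·1=32
Sum=n(a_1+a_n)/2=19(14+32)/2=437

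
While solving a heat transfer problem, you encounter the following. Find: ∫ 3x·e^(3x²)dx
Let u=3x², du=6x dx
∫ (1/2)e^u du=e^u/2 + C

Answer: e^(3x²)/2 + C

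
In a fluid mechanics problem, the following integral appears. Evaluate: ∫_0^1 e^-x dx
Antiderivative: -e^-x
Evaluate: -(e^-1-1)

Answer: (e^-1-1)/(-1)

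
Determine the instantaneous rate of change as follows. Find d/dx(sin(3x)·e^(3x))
Product rule: (fg)'=f'g+fg'
f=sin(3x), f'=3·cos(3x)
g=e^(3x), g'=3·e^(3x)

Answer: 3·cos(3x)·e^(3x)+3·sin(3x)·e^(3x)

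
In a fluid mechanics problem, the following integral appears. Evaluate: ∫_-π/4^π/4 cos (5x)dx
Antiderivative: sin(5x)/5
Evaluate at bounds: [sin(5·π/4)/5] - [sin(5·-π/4)/5]
=((-√2/2) - (√2/2))/5=-√2/5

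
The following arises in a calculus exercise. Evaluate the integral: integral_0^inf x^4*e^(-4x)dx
This is a Gamma integral. Substitute u=4x (du=4 dx):
integral_0^inf x^4 * e^(-4x) dx=(1/4^5) integral_0^inf u^4 * e^(-u) du
=Gamma(5)/4^5=4!/4^5=24/1024

Answer: 3/128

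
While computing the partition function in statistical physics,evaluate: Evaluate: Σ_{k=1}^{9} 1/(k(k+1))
Partial fractions: 1/(k(k+1)) = 1/k - 1/(k+1)
Telescoping sum: 1(1-1/10) = 1·9/10

Answer: 9/10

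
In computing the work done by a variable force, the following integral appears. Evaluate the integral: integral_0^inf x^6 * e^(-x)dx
This is a Gamma integral. Substitute u = 1x:
integral_0^inf x^6 * e^(-x) dx = (1/1^7) integral_0^inf u^6 * e^(-u) du
= Gamma(7)/1^7 = 6!/1^7 = 720/1

Answer: 720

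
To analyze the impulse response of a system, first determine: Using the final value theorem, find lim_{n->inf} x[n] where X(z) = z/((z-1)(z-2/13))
Final value theorem: lim x[n]=lim_{z->1} (z-1)*X(z)
(z-1)*X(z)=z/(z-2/13)
As z->1: 1/(1 - 2/13)=1/(11/13)=13/11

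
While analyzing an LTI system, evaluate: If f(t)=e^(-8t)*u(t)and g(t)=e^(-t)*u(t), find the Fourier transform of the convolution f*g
By the convolution theorem: F{f*g} = F(omega)*G(omega)
F(omega) = 1/(8+j*omega), G(omega) = 1/(1+j*omega)
F{f*g} = 1/((8+j*omega)(1+j*omega))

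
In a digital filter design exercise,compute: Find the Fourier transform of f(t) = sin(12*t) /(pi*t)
sin(W*t)/(pi*t) = (W/pi)*sinc(W*t/pi) is the impulse response of the ideal low-pass filter with cutoff W (here W = 12).
Its Fourier transform is a rectangular function:
F(omega) = 1 for |omega| < 12, 0 otherwise

Answer: rect(omega/24) [i.e., 1 for |omega| < 12, 0 otherwise]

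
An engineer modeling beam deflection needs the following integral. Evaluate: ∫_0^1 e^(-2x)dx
Antiderivative: (1/(-2))e^(-2x)
Evaluate: (1/(-2))(e^-2 - 1)

Answer: (e^-2 - 1)/(-2)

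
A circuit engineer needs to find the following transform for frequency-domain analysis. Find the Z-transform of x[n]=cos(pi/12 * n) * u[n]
Z{cos(w0*n)*u[n]}=z(z - cos(w0))/(z^2-2z*cos(w0)+1)
With w0=pi/12: X(z)=z(z - cos(pi/12))/(z^2-2z*cos(pi/12)+1)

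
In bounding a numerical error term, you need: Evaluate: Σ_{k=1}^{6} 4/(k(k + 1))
Partial fractions: 4/(k(k + 1)) = 4/k - 4/(k + 1)
Telescoping sum: 4(1 - 1/7) = 4·6/7

Answer: 24/7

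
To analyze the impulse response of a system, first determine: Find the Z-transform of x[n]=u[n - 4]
Using the time-shift property: Z{u[n-4]} = z^(-4) * z/(z-1)
= z^(-3)/(z-1)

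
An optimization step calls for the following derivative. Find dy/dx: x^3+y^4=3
Differentiate: 3x^2 + 4y^3·(dy/dx) = 0
dy/dx = -3x^2/(4y^3)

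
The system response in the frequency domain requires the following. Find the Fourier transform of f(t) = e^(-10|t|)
Using the standard pair: F{e^(-a|t|)}=2a/(a^2 + omega^2)
With a=10: F(omega)=20/(100 + omega^2)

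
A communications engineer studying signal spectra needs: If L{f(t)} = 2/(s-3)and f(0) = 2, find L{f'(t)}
L{f'(t)} = s·F(s) - f(0) = 2s/(s-3)-2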